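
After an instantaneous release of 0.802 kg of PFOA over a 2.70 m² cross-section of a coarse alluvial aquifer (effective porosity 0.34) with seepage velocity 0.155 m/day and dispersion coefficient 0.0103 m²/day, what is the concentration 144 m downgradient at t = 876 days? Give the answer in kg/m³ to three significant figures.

For an instantaneous plane source, C(x,t) = M/(n_e·A·√(4πDt)) · exp(−(x−vt)²/(4Dt)), with n_e·A the pore (flow) area.
Plume center vt = 0.155 × 876 = 135.78 m, so the well at 144 m is 8.22 m downgradient of the peak.
√(4πDt) = 10.65 m, giving peak height M/(n_e·A·√(4πDt)) = 0.802/(0.34 × 2.70 × 10.65) = 0.08203 kg/m³.
(x−vt)²/(4Dt) = (8.22)²/(4 × 0.0103 × 876) = 1.872; exp(−1.872) = 0.1538.
C = 0.08203 × 0.1538 = 0.0126 kg/m³.

0.0126 kg/m³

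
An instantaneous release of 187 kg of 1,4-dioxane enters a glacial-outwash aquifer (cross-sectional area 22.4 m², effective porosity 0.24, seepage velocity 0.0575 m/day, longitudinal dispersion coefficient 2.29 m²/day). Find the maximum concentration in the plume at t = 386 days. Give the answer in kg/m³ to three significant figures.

0.330 kg/m³

The peak of an instantaneous 1D plume sits at x = vt; there the Gaussian factor is 1 and C_max = M/(n_e·A·√(4πDt)), where n_e·A is the pore area the mass is dissolved in.
√(4πDt) = √(4π × 2.29 × 386) = 105.4 m, so C_max = 187/(0.24 × 22.4 × 105.4) = 0.330 kg/m³.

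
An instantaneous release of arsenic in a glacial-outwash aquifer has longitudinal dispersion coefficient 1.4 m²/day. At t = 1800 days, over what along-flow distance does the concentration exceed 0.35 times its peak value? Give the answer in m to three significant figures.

206 m

The plume is Gaussian with σ = √(2Dt) = √(2 × 1.4 × 1800) = 70.99 m.
C/C_peak = exp(−Δx²/(2σ²)) = 0.35 ⇒ Δx = σ·√(−2 ln 0.35) = 70.99 × 1.449 = 102.9 m.
Width = 2Δx = 206 m.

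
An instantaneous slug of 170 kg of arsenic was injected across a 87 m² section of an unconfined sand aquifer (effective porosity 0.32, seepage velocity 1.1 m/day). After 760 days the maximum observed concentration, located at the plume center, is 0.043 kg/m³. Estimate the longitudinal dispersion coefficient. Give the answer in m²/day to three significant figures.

At the plume center C_max = M/(n_e·A·√(4πDt)), so D = M²/(4πt·(n_e·A·C_max)²).
n_e·A·C_max = 0.32 × 87 × 0.043 = 1.197 kg/m.
D = 170²/(4π × 760 × 1.197²) = 2.11 m²/day.

2.11 m²/day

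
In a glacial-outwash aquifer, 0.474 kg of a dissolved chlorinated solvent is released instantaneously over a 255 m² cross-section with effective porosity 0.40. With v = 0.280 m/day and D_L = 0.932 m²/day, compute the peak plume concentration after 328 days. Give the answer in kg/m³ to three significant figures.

7.50e-05 kg/m³

The peak of an instantaneous 1D plume sits at x = vt; there the Gaussian factor is 1 and C_max = M/(n_e·A·√(4πDt)), where n_e·A is the pore area the mass is dissolved in.
√(4πDt) = √(4π × 0.932 × 328) = 61.98 m, so C_max = 0.474/(0.40 × 255 × 61.98) = 7.50e-05 kg/m³.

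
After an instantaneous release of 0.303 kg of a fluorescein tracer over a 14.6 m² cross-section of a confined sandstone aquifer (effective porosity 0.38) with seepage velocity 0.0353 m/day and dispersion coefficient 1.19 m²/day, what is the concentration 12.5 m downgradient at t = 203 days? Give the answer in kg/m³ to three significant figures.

For an instantaneous plane source, C(x,t) = M/(n_e·A·√(4πDt)) · exp(−(x−vt)²/(4Dt)), with n_e·A the pore (flow) area.
Plume center vt = 0.0353 × 203 = 7.1659 m, so the well at 12.5 m is 5.3341 m downgradient of the peak.
√(4πDt) = 55.10 m, giving peak height M/(n_e·A·√(4πDt)) = 0.303/(0.38 × 14.6 × 55.10) = 0.0009912 kg/m³.
(x−vt)²/(4Dt) = (5.3341)²/(4 × 1.19 × 203) = 0.02945; exp(−0.02945) = 0.9710.
C = 0.0009912 × 0.9710 = 0.000962 kg/m³.

0.000962 kg/m³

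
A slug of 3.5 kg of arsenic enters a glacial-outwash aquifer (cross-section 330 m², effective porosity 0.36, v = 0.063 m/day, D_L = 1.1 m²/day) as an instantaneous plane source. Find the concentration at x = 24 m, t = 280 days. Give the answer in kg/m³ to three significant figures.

0.000458 kg/m³

For an instantaneous plane source, C(x,t) = M/(n_e·A·√(4πDt)) · exp(−(x−vt)²/(4Dt)), with n_e·A the pore (flow) area.
Plume center vt = 0.063 × 280 = 17.64 m, so the well at 24 m is 6.36 m downgradient of the peak.
√(4πDt) = 62.21 m, giving peak height M/(n_e·A·√(4πDt)) = 3.5/(0.36 × 330 × 62.21) = 0.0004736 kg/m³.
(x−vt)²/(4Dt) = (6.36)²/(4 × 1.1 × 280) = 0.03283; exp(−0.03283) = 0.9677.
C = 0.0004736 × 0.9677 = 0.000458 kg/m³.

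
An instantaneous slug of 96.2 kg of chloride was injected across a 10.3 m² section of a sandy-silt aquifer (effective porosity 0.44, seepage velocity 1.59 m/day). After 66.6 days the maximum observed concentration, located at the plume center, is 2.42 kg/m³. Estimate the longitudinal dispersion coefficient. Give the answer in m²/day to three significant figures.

0.0919 m²/day

At the plume center C_max = M/(n_e·A·√(4πDt)), so D = M²/(4πt·(n_e·A·C_max)²).
n_e·A·C_max = 0.44 × 10.3 × 2.42 = 10.97 kg/m.
D = 96.2²/(4π × 66.6 × 10.97²) = 0.0919 m²/day.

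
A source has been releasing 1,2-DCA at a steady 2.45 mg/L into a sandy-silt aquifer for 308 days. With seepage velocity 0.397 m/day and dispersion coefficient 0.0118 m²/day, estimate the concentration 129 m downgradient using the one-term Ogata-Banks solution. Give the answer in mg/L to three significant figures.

For a continuous step input, C/C₀ ≈ ½·erfc((x−vt)/(2√(Dt))).
vt = 0.397 × 308 = 122.276 m and 2√(Dt) = 2√(0.0118 × 308) = 3.813 m.
Argument (x−vt)/(2√(Dt)) = (129 − 122.276)/3.813 = 1.763; ½·erfc(1.763) = 0.006329.
C = 2.45 × 0.006329 = 0.0155 mg/L.

0.0155 mg/L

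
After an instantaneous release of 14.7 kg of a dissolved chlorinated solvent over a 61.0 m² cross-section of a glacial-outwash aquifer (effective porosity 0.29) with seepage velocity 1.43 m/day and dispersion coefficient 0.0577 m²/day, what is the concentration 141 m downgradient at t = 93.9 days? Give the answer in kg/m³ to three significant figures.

0.0125 kg/m³

For an instantaneous plane source, C(x,t) = M/(n_e·A·√(4πDt)) · exp(−(x−vt)²/(4Dt)), with n_e·A the pore (flow) area.
Plume center vt = 1.43 × 93.9 = 134.277 m, so the well at 141 m is 6.723 m downgradient of the peak.
√(4πDt) = 8.251 m, giving peak height M/(n_e·A·√(4πDt)) = 14.7/(0.29 × 61.0 × 8.251) = 0.1007 kg/m³.
(x−vt)²/(4Dt) = (6.723)²/(4 × 0.0577 × 93.9) = 2.086; exp(−2.086) = 0.1242.
C = 0.1007 × 0.1242 = 0.0125 kg/m³.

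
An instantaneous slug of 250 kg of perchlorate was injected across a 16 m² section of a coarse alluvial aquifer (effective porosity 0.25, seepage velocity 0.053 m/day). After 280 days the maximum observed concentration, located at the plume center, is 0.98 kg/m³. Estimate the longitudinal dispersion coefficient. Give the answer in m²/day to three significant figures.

1.16 m²/day

At the plume center C_max = M/(n_e·A·√(4πDt)), so D = M²/(4πt·(n_e·A·C_max)²).
n_e·A·C_max = 0.25 × 16 × 0.98 = 3.920 kg/m.
D = 250²/(4π × 280 × 3.920²) = 1.16 m²/day.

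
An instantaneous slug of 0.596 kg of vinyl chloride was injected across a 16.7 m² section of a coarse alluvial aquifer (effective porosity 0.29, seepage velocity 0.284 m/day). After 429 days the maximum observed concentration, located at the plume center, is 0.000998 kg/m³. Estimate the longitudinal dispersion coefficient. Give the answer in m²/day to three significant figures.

At the plume center C_max = M/(n_e·A·√(4πDt)), so D = M²/(4πt·(n_e·A·C_max)²).
n_e·A·C_max = 0.29 × 16.7 × 0.000998 = 0.004833 kg/m.
D = 0.596²/(4π × 429 × 0.004833²) = 2.82 m²/day.

2.82 m²/day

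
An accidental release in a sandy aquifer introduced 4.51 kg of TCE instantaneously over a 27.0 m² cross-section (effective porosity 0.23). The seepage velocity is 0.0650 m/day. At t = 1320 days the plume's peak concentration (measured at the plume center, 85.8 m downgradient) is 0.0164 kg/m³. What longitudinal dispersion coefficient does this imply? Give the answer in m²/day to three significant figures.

0.118 m²/day

At the plume center C_max = M/(n_e·A·√(4πDt)), so D = M²/(4πt·(n_e·A·C_max)²).
n_e·A·C_max = 0.23 × 27.0 × 0.0164 = 0.1018 kg/m.
D = 4.51²/(4π × 1320 × 0.1018²) = 0.118 m²/day.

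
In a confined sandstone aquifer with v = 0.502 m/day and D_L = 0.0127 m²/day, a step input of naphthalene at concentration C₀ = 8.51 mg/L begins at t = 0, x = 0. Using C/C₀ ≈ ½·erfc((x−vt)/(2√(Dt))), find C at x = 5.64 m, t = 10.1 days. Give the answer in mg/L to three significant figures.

For a continuous step input, C/C₀ ≈ ½·erfc((x−vt)/(2√(Dt))).
vt = 0.502 × 10.1 = 5.0702 m and 2√(Dt) = 2√(0.0127 × 10.1) = 0.7163 m.
Argument (x−vt)/(2√(Dt)) = (5.64 − 5.0702)/0.7163 = 0.7955; ½·erfc(0.7955) = 0.1303.
C = 8.51 × 0.1303 = 1.11 mg/L.

1.11 mg/L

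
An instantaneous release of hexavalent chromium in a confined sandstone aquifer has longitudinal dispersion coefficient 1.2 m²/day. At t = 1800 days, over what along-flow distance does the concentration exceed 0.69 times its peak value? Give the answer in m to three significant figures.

113 m

The plume is Gaussian with σ = √(2Dt) = √(2 × 1.2 × 1800) = 65.73 m.
C/C_peak = exp(−Δx²/(2σ²)) = 0.69 ⇒ Δx = σ·√(−2 ln 0.69) = 65.73 × 0.8615 = 56.63 m.
Width = 2Δx = 113 m.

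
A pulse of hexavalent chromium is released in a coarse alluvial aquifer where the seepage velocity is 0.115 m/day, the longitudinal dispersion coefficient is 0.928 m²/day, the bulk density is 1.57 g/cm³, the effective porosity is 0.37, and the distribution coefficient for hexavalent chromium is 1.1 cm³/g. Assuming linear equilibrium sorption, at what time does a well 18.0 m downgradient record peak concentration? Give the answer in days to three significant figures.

574 days

Retardation factor R = 1 + ρ_b·K_d/n = 1 + 1.57 × 1.1/0.37 = 5.668.
Sorption retards both mechanisms: v_R = v/R = 0.02029 m/day, D_R = D/R = 0.1637 m²/day.
Peak time from v_R²t² + 2D_R t − x² = 0: t = (√(D_R² + v_R²x²) − D_R)/v_R².
√(D_R² + v_R²x²) = √(0.1637² + 0.02029² × 18.0²) = 0.4002; v_R² = 0.0004117.
t = (0.4002 − 0.1637)/0.0004117 = 574 days.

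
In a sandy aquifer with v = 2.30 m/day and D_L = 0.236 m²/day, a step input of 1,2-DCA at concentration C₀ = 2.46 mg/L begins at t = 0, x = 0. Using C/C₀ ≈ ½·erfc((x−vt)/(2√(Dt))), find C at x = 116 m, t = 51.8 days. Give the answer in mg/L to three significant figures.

For a continuous step input, C/C₀ ≈ ½·erfc((x−vt)/(2√(Dt))).
vt = 2.30 × 51.8 = 119.14 m and 2√(Dt) = 2√(0.236 × 51.8) = 6.993 m.
Argument (x−vt)/(2√(Dt)) = (116 − 119.14)/6.993 = -0.4490; ½·erfc(-0.4490) = 0.7373.
C = 2.46 × 0.7373 = 1.81 mg/L.

1.81 mg/L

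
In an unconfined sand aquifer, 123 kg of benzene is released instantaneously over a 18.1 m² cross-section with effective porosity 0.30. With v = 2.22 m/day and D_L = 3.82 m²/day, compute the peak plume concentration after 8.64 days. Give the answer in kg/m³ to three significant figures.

1.11 kg/m³

The peak of an instantaneous 1D plume sits at x = vt; there the Gaussian factor is 1 and C_max = M/(n_e·A·√(4πDt)), where n_e·A is the pore area the mass is dissolved in.
√(4πDt) = √(4π × 3.82 × 8.64) = 20.37 m, so C_max = 123/(0.30 × 18.1 × 20.37) = 1.11 kg/m³.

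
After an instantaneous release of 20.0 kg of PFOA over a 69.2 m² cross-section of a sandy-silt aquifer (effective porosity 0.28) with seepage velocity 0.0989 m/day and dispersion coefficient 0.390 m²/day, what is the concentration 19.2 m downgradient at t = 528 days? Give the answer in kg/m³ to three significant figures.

0.00540 kg/m³

For an instantaneous plane source, C(x,t) = M/(n_e·A·√(4πDt)) · exp(−(x−vt)²/(4Dt)), with n_e·A the pore (flow) area.
Plume center vt = 0.0989 × 528 = 52.2192 m, so the well at 19.2 m is 33.0192 m upgradient of the peak.
√(4πDt) = 50.87 m, giving peak height M/(n_e·A·√(4πDt)) = 20.0/(0.28 × 69.2 × 50.87) = 0.02029 kg/m³.
(x−vt)²/(4Dt) = (-33.0192)²/(4 × 0.390 × 528) = 1.324; exp(−1.324) = 0.2661.
C = 0.02029 × 0.2661 = 0.00540 kg/m³.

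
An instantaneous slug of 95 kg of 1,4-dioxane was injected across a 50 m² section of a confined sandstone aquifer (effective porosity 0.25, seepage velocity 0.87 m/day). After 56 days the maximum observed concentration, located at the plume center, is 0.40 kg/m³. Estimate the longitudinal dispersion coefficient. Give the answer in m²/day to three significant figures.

At the plume center C_max = M/(n_e·A·√(4πDt)), so D = M²/(4πt·(n_e·A·C_max)²).
n_e·A·C_max = 0.25 × 50 × 0.40 = 5.000 kg/m.
D = 95²/(4π × 56 × 5.000²) = 0.513 m²/day.

0.513 m²/day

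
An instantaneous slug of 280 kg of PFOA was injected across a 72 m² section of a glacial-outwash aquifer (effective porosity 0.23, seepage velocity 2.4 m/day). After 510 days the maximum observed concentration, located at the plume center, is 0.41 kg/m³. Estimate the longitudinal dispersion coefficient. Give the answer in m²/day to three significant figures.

0.265 m²/day

At the plume center C_max = M/(n_e·A·√(4πDt)), so D = M²/(4πt·(n_e·A·C_max)²).
n_e·A·C_max = 0.23 × 72 × 0.41 = 6.790 kg/m.
D = 280²/(4π × 510 × 6.790²) = 0.265 m²/day.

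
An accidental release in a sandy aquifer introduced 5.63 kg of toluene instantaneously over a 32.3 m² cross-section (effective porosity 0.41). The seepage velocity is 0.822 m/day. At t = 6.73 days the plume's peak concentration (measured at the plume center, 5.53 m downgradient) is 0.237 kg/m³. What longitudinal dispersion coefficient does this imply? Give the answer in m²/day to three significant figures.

At the plume center C_max = M/(n_e·A·√(4πDt)), so D = M²/(4πt·(n_e·A·C_max)²).
n_e·A·C_max = 0.41 × 32.3 × 0.237 = 3.139 kg/m.
D = 5.63²/(4π × 6.73 × 3.139²) = 0.0380 m²/day.

0.0380 m²/day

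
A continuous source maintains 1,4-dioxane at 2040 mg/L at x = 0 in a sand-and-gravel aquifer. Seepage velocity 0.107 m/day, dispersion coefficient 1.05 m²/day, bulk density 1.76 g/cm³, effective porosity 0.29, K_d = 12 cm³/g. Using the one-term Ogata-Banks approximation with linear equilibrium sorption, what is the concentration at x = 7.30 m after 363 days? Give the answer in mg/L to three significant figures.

35.7 mg/L

Retardation factor R = 1 + ρ_b·K_d/n = 1 + 1.76 × 12/0.29 = 73.83.
Sorption retards both mechanisms: v_R = v/R = 0.001449 m/day, D_R = D/R = 0.01422 m²/day.
v_R·t = 0.001449 × 363 = 0.525987 m; 2√(D_R t) = 4.544 m; argument = (7.30 − 0.525987)/4.544 = 1.491.
C = C₀ × ½·erfc(1.491) = 2040 × 0.01749 = 35.7 mg/L.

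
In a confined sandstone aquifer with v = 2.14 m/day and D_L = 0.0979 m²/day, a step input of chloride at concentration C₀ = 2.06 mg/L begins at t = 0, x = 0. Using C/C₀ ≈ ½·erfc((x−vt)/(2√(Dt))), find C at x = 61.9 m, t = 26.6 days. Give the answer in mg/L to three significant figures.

0.0301 mg/L

For a continuous step input, C/C₀ ≈ ½·erfc((x−vt)/(2√(Dt))).
vt = 2.14 × 26.6 = 56.924 m and 2√(Dt) = 2√(0.0979 × 26.6) = 3.227 m.
Argument (x−vt)/(2√(Dt)) = (61.9 − 56.924)/3.227 = 1.542; ½·erfc(1.542) = 0.01460.
C = 2.06 × 0.01460 = 0.0301 mg/L.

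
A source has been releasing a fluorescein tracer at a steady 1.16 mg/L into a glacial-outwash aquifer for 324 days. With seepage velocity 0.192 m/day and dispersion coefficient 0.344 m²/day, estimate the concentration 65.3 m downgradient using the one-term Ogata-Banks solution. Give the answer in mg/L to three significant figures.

For a continuous step input, C/C₀ ≈ ½·erfc((x−vt)/(2√(Dt))).
vt = 0.192 × 324 = 62.208 m and 2√(Dt) = 2√(0.344 × 324) = 21.11 m.
Argument (x−vt)/(2√(Dt)) = (65.3 − 62.208)/21.11 = 0.1465; ½·erfc(0.1465) = 0.4179.
C = 1.16 × 0.4179 = 0.485 mg/L.

0.485 mg/L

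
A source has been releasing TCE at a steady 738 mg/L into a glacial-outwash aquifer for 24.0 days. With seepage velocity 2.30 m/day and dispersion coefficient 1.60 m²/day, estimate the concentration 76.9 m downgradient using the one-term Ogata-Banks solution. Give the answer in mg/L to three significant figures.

4.90 mg/L

For a continuous step input, C/C₀ ≈ ½·erfc((x−vt)/(2√(Dt))).
vt = 2.30 × 24.0 = 55.2 m and 2√(Dt) = 2√(1.60 × 24.0) = 12.39 m.
Argument (x−vt)/(2√(Dt)) = (76.9 − 55.2)/12.39 = 1.751; ½·erfc(1.751) = 0.006638.
C = 738 × 0.006638 = 4.90 mg/L.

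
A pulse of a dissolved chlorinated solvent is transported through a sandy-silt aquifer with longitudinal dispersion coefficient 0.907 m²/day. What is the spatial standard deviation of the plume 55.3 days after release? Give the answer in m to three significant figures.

Dispersive spreading gives a Gaussian with σ² = 2Dt; advection only shifts the center.
σ = √(2 × 0.907 × 55.3) = 10.0 m.

10.0 m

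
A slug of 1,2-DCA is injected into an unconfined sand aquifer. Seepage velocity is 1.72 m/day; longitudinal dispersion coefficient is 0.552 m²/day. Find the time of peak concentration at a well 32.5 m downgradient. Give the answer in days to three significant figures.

For the 1D instantaneous-source solution, setting ∂C/∂t = 0 at fixed x gives v²t² + 2Dt − x² = 0, so t = (√(D² + v²x²) − D)/v².
√(D² + v²x²) = √(0.552² + 1.72² × 32.5²) = 55.90; v² = 2.9584.
t = (55.90 − 0.552)/2.9584 = 18.7 days (vs. the pure-advection estimate x/v = 18.9 d).

18.7 days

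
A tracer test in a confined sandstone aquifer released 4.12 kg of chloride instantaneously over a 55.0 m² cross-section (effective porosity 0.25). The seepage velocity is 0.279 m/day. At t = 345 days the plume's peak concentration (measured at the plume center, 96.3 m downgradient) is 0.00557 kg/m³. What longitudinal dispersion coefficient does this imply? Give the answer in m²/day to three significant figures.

0.667 m²/day

At the plume center C_max = M/(n_e·A·√(4πDt)), so D = M²/(4πt·(n_e·A·C_max)²).
n_e·A·C_max = 0.25 × 55.0 × 0.00557 = 0.07659 kg/m.
D = 4.12²/(4π × 345 × 0.07659²) = 0.667 m²/day.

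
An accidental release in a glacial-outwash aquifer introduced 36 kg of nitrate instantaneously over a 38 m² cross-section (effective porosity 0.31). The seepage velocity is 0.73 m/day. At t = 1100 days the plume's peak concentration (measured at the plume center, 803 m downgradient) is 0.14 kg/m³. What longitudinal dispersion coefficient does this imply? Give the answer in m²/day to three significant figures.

0.0345 m²/day

At the plume center C_max = M/(n_e·A·√(4πDt)), so D = M²/(4πt·(n_e·A·C_max)²).
n_e·A·C_max = 0.31 × 38 × 0.14 = 1.649 kg/m.
D = 36²/(4π × 1100 × 1.649²) = 0.0345 m²/day.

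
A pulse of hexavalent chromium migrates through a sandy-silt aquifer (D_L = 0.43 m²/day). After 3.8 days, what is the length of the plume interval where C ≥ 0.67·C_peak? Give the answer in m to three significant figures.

3.24 m

The plume is Gaussian with σ = √(2Dt) = √(2 × 0.43 × 3.8) = 1.808 m.
C/C_peak = exp(−Δx²/(2σ²)) = 0.67 ⇒ Δx = σ·√(−2 ln 0.67) = 1.808 × 0.8950 = 1.618 m.
Width = 2Δx = 3.24 m.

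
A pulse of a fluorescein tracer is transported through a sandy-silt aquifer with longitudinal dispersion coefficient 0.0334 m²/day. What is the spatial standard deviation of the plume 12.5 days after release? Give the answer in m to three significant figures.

Dispersive spreading gives a Gaussian with σ² = 2Dt; advection only shifts the center.
σ = √(2 × 0.0334 × 12.5) = 0.914 m.

0.914 m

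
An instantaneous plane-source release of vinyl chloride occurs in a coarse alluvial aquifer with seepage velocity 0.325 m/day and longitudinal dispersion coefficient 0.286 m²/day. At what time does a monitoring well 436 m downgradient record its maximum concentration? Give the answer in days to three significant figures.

1340 days

For the 1D instantaneous-source solution, setting ∂C/∂t = 0 at fixed x gives v²t² + 2Dt − x² = 0, so t = (√(D² + v²x²) − D)/v².
√(D² + v²x²) = √(0.286² + 0.325² × 436²) = 141.7; v² = 0.105625.
t = (141.7 − 0.286)/0.105625 = 1340 days (vs. the pure-advection estimate x/v = 1340 d).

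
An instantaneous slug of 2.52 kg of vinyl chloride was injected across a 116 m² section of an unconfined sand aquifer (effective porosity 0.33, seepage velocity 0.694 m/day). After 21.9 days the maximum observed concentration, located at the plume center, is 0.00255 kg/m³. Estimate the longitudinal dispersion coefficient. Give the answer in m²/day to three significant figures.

2.42 m²/day

At the plume center C_max = M/(n_e·A·√(4πDt)), so D = M²/(4πt·(n_e·A·C_max)²).
n_e·A·C_max = 0.33 × 116 × 0.00255 = 0.09761 kg/m.
D = 2.52²/(4π × 21.9 × 0.09761²) = 2.42 m²/day.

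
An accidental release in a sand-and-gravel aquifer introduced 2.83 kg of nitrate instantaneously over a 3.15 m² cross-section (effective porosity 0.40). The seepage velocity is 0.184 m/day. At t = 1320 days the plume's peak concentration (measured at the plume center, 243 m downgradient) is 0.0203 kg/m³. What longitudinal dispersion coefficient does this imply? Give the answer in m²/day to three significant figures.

At the plume center C_max = M/(n_e·A·√(4πDt)), so D = M²/(4πt·(n_e·A·C_max)²).
n_e·A·C_max = 0.40 × 3.15 × 0.0203 = 0.02558 kg/m.
D = 2.83²/(4π × 1320 × 0.02558²) = 0.738 m²/day.

0.738 m²/day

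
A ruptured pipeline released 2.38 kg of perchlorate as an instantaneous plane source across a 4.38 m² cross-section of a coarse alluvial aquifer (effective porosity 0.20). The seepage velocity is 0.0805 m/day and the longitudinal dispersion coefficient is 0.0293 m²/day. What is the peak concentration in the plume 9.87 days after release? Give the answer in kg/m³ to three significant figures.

1.43 kg/m³

The peak of an instantaneous 1D plume sits at x = vt; there the Gaussian factor is 1 and C_max = M/(n_e·A·√(4πDt)), where n_e·A is the pore area the mass is dissolved in.
√(4πDt) = √(4π × 0.0293 × 9.87) = 1.906 m, so C_max = 2.38/(0.20 × 4.38 × 1.906) = 1.43 kg/m³.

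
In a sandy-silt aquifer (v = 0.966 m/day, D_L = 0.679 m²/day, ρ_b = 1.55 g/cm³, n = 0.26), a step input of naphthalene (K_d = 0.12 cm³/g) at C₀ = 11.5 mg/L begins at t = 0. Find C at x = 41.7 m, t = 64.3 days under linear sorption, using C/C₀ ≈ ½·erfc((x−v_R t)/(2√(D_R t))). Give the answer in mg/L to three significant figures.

Retardation factor R = 1 + ρ_b·K_d/n = 1 + 1.55 × 0.12/0.26 = 1.715.
Sorption retards both mechanisms: v_R = v/R = 0.5633 m/day, D_R = D/R = 0.3959 m²/day.
v_R·t = 0.5633 × 64.3 = 36.22019 m; 2√(D_R t) = 10.09 m; argument = (41.7 − 36.22019)/10.09 = 0.5431.
C = C₀ × ½·erfc(0.5431) = 11.5 × 0.2212 = 2.54 mg/L.

2.54 mg/L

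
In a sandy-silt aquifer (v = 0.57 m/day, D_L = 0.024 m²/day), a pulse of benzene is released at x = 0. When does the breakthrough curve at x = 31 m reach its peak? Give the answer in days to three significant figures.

For the 1D instantaneous-source solution, setting ∂C/∂t = 0 at fixed x gives v²t² + 2Dt − x² = 0, so t = (√(D² + v²x²) − D)/v².
√(D² + v²x²) = √(0.024² + 0.57² × 31²) = 17.67; v² = 0.3249.
t = (17.67 − 0.024)/0.3249 = 54.3 days (vs. the pure-advection estimate x/v = 54.4 d).

54.3 days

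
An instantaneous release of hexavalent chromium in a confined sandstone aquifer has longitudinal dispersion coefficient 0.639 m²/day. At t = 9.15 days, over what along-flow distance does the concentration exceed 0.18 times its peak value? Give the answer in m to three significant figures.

12.7 m

The plume is Gaussian with σ = √(2Dt) = √(2 × 0.639 × 9.15) = 3.420 m.
C/C_peak = exp(−Δx²/(2σ²)) = 0.18 ⇒ Δx = σ·√(−2 ln 0.18) = 3.420 × 1.852 = 6.334 m.
Width = 2Δx = 12.7 m.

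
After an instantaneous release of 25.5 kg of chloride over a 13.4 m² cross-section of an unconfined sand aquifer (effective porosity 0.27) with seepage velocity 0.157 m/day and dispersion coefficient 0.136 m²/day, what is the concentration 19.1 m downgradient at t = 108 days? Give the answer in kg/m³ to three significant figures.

For an instantaneous plane source, C(x,t) = M/(n_e·A·√(4πDt)) · exp(−(x−vt)²/(4Dt)), with n_e·A the pore (flow) area.
Plume center vt = 0.157 × 108 = 16.956 m, so the well at 19.1 m is 2.144 m downgradient of the peak.
√(4πDt) = 13.59 m, giving peak height M/(n_e·A·√(4πDt)) = 25.5/(0.27 × 13.4 × 13.59) = 0.5186 kg/m³.
(x−vt)²/(4Dt) = (2.144)²/(4 × 0.136 × 108) = 0.07824; exp(−0.07824) = 0.9247.
C = 0.5186 × 0.9247 = 0.480 kg/m³.

0.480 kg/m³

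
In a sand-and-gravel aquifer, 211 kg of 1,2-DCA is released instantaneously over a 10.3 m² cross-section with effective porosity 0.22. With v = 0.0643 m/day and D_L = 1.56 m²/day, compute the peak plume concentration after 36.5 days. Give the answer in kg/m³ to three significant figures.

3.48 kg/m³

The peak of an instantaneous 1D plume sits at x = vt; there the Gaussian factor is 1 and C_max = M/(n_e·A·√(4πDt)), where n_e·A is the pore area the mass is dissolved in.
√(4πDt) = √(4π × 1.56 × 36.5) = 26.75 m, so C_max = 211/(0.22 × 10.3 × 26.75) = 3.48 kg/m³.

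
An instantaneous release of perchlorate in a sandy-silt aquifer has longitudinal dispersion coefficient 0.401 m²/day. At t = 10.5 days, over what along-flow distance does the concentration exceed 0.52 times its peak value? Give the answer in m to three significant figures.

6.64 m

The plume is Gaussian with σ = √(2Dt) = √(2 × 0.401 × 10.5) = 2.902 m.
C/C_peak = exp(−Δx²/(2σ²)) = 0.52 ⇒ Δx = σ·√(−2 ln 0.52) = 2.902 × 1.144 = 3.320 m.
Width = 2Δx = 6.64 m.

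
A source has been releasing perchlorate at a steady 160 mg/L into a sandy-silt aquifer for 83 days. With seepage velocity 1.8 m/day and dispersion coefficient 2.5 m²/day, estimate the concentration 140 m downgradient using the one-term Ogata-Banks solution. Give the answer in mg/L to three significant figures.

For a continuous step input, C/C₀ ≈ ½·erfc((x−vt)/(2√(Dt))).
vt = 1.8 × 83 = 149.4 m and 2√(Dt) = 2√(2.5 × 83) = 28.81 m.
Argument (x−vt)/(2√(Dt)) = (140 − 149.4)/28.81 = -0.3263; ½·erfc(-0.3263) = 0.6778.
C = 160 × 0.6778 = 108 mg/L.

108 mg/L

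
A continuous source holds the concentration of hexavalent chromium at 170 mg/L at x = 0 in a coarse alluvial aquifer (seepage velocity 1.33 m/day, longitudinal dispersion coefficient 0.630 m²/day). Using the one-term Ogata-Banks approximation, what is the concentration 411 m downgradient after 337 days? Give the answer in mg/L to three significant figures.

164 mg/L

For a continuous step input, C/C₀ ≈ ½·erfc((x−vt)/(2√(Dt))).
vt = 1.33 × 337 = 448.21 m and 2√(Dt) = 2√(0.630 × 337) = 29.14 m.
Argument (x−vt)/(2√(Dt)) = (411 − 448.21)/29.14 = -1.277; ½·erfc(-1.277) = 0.9645.
C = 170 × 0.9645 = 164 mg/L.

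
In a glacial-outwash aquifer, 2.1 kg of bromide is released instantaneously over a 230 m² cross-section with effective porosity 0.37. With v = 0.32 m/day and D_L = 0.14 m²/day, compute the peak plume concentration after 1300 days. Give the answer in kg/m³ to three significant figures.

The peak of an instantaneous 1D plume sits at x = vt; there the Gaussian factor is 1 and C_max = M/(n_e·A·√(4πDt)), where n_e·A is the pore area the mass is dissolved in.
√(4πDt) = √(4π × 0.14 × 1300) = 47.82 m, so C_max = 2.1/(0.37 × 230 × 47.82) = 0.000516 kg/m³.

0.000516 kg/m³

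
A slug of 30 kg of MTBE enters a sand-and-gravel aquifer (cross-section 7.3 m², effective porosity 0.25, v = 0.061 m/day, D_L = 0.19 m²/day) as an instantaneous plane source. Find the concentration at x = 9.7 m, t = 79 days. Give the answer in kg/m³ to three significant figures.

0.805 kg/m³

For an instantaneous plane source, C(x,t) = M/(n_e·A·√(4πDt)) · exp(−(x−vt)²/(4Dt)), with n_e·A the pore (flow) area.
Plume center vt = 0.061 × 79 = 4.819 m, so the well at 9.7 m is 4.881 m downgradient of the peak.
√(4πDt) = 13.73 m, giving peak height M/(n_e·A·√(4πDt)) = 30/(0.25 × 7.3 × 13.73) = 1.197 kg/m³.
(x−vt)²/(4Dt) = (4.881)²/(4 × 0.19 × 79) = 0.3968; exp(−0.3968) = 0.6725.
C = 1.197 × 0.6725 = 0.805 kg/m³.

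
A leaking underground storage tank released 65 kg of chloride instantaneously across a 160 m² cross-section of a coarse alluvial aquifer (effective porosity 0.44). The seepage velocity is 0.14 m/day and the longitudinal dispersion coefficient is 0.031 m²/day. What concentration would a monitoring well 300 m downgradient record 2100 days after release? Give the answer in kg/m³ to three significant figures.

0.0281 kg/m³

For an instantaneous plane source, C(x,t) = M/(n_e·A·√(4πDt)) · exp(−(x−vt)²/(4Dt)), with n_e·A the pore (flow) area.
Plume center vt = 0.14 × 2100 = 294 m, so the well at 300 m is 6 m downgradient of the peak.
√(4πDt) = 28.60 m, giving peak height M/(n_e·A·√(4πDt)) = 65/(0.44 × 160 × 28.60) = 0.03228 kg/m³.
(x−vt)²/(4Dt) = (6)²/(4 × 0.031 × 2100) = 0.1382; exp(−0.1382) = 0.8709.
C = 0.03228 × 0.8709 = 0.0281 kg/m³.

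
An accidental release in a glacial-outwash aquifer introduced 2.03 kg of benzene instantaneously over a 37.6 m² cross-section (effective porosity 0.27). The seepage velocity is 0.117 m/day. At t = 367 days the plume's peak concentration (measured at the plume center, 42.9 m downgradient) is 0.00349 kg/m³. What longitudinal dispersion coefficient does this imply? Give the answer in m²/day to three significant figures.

At the plume center C_max = M/(n_e·A·√(4πDt)), so D = M²/(4πt·(n_e·A·C_max)²).
n_e·A·C_max = 0.27 × 37.6 × 0.00349 = 0.03543 kg/m.
D = 2.03²/(4π × 367 × 0.03543²) = 0.712 m²/day.

0.712 m²/day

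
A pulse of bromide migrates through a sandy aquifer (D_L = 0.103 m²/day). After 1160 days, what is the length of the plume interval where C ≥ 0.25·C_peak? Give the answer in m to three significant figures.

The plume is Gaussian with σ = √(2Dt) = √(2 × 0.103 × 1160) = 15.46 m.
C/C_peak = exp(−Δx²/(2σ²)) = 0.25 ⇒ Δx = σ·√(−2 ln 0.25) = 15.46 × 1.665 = 25.74 m.
Width = 2Δx = 51.5 m.

51.5 m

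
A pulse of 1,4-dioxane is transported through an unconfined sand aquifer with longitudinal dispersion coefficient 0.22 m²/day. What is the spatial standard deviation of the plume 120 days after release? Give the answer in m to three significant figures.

7.27 m

Dispersive spreading gives a Gaussian with σ² = 2Dt; advection only shifts the center.
σ = √(2 × 0.22 × 120) = 7.27 m.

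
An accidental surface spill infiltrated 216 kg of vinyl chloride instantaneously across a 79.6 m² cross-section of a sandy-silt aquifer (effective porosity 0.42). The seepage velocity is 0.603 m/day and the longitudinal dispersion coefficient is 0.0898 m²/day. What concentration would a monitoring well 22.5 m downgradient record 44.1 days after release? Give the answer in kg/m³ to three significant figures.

0.318 kg/m³

For an instantaneous plane source, C(x,t) = M/(n_e·A·√(4πDt)) · exp(−(x−vt)²/(4Dt)), with n_e·A the pore (flow) area.
Plume center vt = 0.603 × 44.1 = 26.5923 m, so the well at 22.5 m is 4.0923 m upgradient of the peak.
√(4πDt) = 7.054 m, giving peak height M/(n_e·A·√(4πDt)) = 216/(0.42 × 79.6 × 7.054) = 0.9159 kg/m³.
(x−vt)²/(4Dt) = (-4.0923)²/(4 × 0.0898 × 44.1) = 1.057; exp(−1.057) = 0.3475.
C = 0.9159 × 0.3475 = 0.318 kg/m³.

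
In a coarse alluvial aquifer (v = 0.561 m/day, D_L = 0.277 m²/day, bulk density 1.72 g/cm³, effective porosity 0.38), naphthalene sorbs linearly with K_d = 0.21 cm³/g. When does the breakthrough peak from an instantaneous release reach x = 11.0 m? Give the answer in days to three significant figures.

Retardation factor R = 1 + ρ_b·K_d/n = 1 + 1.72 × 0.21/0.38 = 1.951.
Sorption retards both mechanisms: v_R = v/R = 0.2875 m/day, D_R = D/R = 0.1420 m²/day.
Peak time from v_R²t² + 2D_R t − x² = 0: t = (√(D_R² + v_R²x²) − D_R)/v_R².
√(D_R² + v_R²x²) = √(0.1420² + 0.2875² × 11.0²) = 3.166; v_R² = 0.08266.
t = (3.166 − 0.1420)/0.08266 = 36.6 days.

36.6 days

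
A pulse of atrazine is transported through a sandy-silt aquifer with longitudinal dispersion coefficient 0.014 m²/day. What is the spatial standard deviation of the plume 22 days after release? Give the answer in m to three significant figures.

0.785 m

Dispersive spreading gives a Gaussian with σ² = 2Dt; advection only shifts the center.
σ = √(2 × 0.014 × 22) = 0.785 m.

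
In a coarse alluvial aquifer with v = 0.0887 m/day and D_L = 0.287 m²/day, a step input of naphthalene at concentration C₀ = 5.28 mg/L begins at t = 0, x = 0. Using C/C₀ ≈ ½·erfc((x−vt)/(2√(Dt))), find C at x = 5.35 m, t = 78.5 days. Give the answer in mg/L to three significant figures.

For a continuous step input, C/C₀ ≈ ½·erfc((x−vt)/(2√(Dt))).
vt = 0.0887 × 78.5 = 6.96295 m and 2√(Dt) = 2√(0.287 × 78.5) = 9.493 m.
Argument (x−vt)/(2√(Dt)) = (5.35 − 6.96295)/9.493 = -0.1699; ½·erfc(-0.1699) = 0.5949.
C = 5.28 × 0.5949 = 3.14 mg/L.

3.14 mg/L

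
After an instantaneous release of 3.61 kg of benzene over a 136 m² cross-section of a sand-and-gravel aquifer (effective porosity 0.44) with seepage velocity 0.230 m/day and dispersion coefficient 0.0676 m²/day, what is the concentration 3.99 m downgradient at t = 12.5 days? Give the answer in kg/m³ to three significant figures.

0.0128 kg/m³

For an instantaneous plane source, C(x,t) = M/(n_e·A·√(4πDt)) · exp(−(x−vt)²/(4Dt)), with n_e·A the pore (flow) area.
Plume center vt = 0.230 × 12.5 = 2.875 m, so the well at 3.99 m is 1.115 m downgradient of the peak.
√(4πDt) = 3.259 m, giving peak height M/(n_e·A·√(4πDt)) = 3.61/(0.44 × 136 × 3.259) = 0.01851 kg/m³.
(x−vt)²/(4Dt) = (1.115)²/(4 × 0.0676 × 12.5) = 0.3678; exp(−0.3678) = 0.6923.
C = 0.01851 × 0.6923 = 0.0128 kg/m³.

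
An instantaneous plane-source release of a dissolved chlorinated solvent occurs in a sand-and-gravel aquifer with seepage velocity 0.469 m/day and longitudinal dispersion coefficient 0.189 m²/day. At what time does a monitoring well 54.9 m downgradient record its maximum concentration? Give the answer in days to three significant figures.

116 days

For the 1D instantaneous-source solution, setting ∂C/∂t = 0 at fixed x gives v²t² + 2Dt − x² = 0, so t = (√(D² + v²x²) − D)/v².
√(D² + v²x²) = √(0.189² + 0.469² × 54.9²) = 25.75; v² = 0.219961.
t = (25.75 − 0.189)/0.219961 = 116 days (vs. the pure-advection estimate x/v = 117 d).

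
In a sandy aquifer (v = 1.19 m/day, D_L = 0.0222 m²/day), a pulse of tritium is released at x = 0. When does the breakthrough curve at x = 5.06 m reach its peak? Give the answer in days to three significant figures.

For the 1D instantaneous-source solution, setting ∂C/∂t = 0 at fixed x gives v²t² + 2Dt − x² = 0, so t = (√(D² + v²x²) − D)/v².
√(D² + v²x²) = √(0.0222² + 1.19² × 5.06²) = 6.021; v² = 1.4161.
t = (6.021 − 0.0222)/1.4161 = 4.24 days (vs. the pure-advection estimate x/v = 4.25 d).

4.24 days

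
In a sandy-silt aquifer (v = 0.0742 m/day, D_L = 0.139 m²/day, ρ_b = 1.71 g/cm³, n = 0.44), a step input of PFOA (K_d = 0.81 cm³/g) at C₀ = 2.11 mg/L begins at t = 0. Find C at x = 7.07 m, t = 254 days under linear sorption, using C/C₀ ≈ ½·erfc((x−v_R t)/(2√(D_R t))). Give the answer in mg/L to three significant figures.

0.570 mg/L

Retardation factor R = 1 + ρ_b·K_d/n = 1 + 1.71 × 0.81/0.44 = 4.148.
Sorption retards both mechanisms: v_R = v/R = 0.01789 m/day, D_R = D/R = 0.03351 m²/day.
v_R·t = 0.01789 × 254 = 4.54406 m; 2√(D_R t) = 5.835 m; argument = (7.07 − 4.54406)/5.835 = 0.4329.
C = C₀ × ½·erfc(0.4329) = 2.11 × 0.2702 = 0.570 mg/L.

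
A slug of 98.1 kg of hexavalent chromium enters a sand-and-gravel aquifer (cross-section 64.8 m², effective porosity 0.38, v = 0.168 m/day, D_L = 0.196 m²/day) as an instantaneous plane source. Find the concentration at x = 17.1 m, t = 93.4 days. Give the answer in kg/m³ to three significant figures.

0.256 kg/m³

For an instantaneous plane source, C(x,t) = M/(n_e·A·√(4πDt)) · exp(−(x−vt)²/(4Dt)), with n_e·A the pore (flow) area.
Plume center vt = 0.168 × 93.4 = 15.6912 m, so the well at 17.1 m is 1.4088 m downgradient of the peak.
√(4πDt) = 15.17 m, giving peak height M/(n_e·A·√(4πDt)) = 98.1/(0.38 × 64.8 × 15.17) = 0.2626 kg/m³.
(x−vt)²/(4Dt) = (1.4088)²/(4 × 0.196 × 93.4) = 0.02710; exp(−0.02710) = 0.9733.
C = 0.2626 × 0.9733 = 0.256 kg/m³.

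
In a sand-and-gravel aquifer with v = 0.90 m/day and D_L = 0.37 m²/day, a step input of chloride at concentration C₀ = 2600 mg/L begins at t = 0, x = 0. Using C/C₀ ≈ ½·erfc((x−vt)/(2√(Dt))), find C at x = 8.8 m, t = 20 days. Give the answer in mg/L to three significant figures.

For a continuous step input, C/C₀ ≈ ½·erfc((x−vt)/(2√(Dt))).
vt = 0.90 × 20 = 18 m and 2√(Dt) = 2√(0.37 × 20) = 5.441 m.
Argument (x−vt)/(2√(Dt)) = (8.8 − 18)/5.441 = -1.691; ½·erfc(-1.691) = 0.9916.
C = 2600 × 0.9916 = 2580 mg/L.

2580 mg/L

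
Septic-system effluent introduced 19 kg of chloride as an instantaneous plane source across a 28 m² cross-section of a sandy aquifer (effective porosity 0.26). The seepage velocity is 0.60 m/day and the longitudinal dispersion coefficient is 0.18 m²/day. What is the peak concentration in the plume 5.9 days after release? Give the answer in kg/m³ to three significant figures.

0.714 kg/m³

The peak of an instantaneous 1D plume sits at x = vt; there the Gaussian factor is 1 and C_max = M/(n_e·A·√(4πDt)), where n_e·A is the pore area the mass is dissolved in.
√(4πDt) = √(4π × 0.18 × 5.9) = 3.653 m, so C_max = 19/(0.26 × 28 × 3.653) = 0.714 kg/m³.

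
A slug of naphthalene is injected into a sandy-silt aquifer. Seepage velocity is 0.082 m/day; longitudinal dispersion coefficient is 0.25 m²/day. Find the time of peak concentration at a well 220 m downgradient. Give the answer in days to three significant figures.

For the 1D instantaneous-source solution, setting ∂C/∂t = 0 at fixed x gives v²t² + 2Dt − x² = 0, so t = (√(D² + v²x²) − D)/v².
√(D² + v²x²) = √(0.25² + 0.082² × 220²) = 18.04; v² = 0.006724.
t = (18.04 − 0.25)/0.006724 = 2650 days (vs. the pure-advection estimate x/v = 2680 d).

2650 days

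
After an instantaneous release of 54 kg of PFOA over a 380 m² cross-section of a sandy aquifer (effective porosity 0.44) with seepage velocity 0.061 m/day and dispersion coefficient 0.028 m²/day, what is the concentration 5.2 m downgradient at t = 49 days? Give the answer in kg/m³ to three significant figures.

For an instantaneous plane source, C(x,t) = M/(n_e·A·√(4πDt)) · exp(−(x−vt)²/(4Dt)), with n_e·A the pore (flow) area.
Plume center vt = 0.061 × 49 = 2.989 m, so the well at 5.2 m is 2.211 m downgradient of the peak.
√(4πDt) = 4.152 m, giving peak height M/(n_e·A·√(4πDt)) = 54/(0.44 × 380 × 4.152) = 0.07779 kg/m³.
(x−vt)²/(4Dt) = (2.211)²/(4 × 0.028 × 49) = 0.8908; exp(−0.8908) = 0.4103.
C = 0.07779 × 0.4103 = 0.0319 kg/m³.

0.0319 kg/m³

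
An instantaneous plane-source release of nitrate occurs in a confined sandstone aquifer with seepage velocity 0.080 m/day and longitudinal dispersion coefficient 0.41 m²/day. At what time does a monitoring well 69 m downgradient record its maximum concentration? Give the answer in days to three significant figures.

For the 1D instantaneous-source solution, setting ∂C/∂t = 0 at fixed x gives v²t² + 2Dt − x² = 0, so t = (√(D² + v²x²) − D)/v².
√(D² + v²x²) = √(0.41² + 0.080² × 69²) = 5.535; v² = 0.0064.
t = (5.535 − 0.41)/0.0064 = 801 days (vs. the pure-advection estimate x/v = 862 d).

801 days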